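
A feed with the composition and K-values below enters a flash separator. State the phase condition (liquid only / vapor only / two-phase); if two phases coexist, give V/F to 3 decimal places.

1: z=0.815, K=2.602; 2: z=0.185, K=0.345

vapor only

ΣzᵢKᵢ = 2.184; Σzᵢ/Kᵢ = 0.849.
Since Σzᵢ/Kᵢ < 1 the mixture is above its dew point — single vapor phase.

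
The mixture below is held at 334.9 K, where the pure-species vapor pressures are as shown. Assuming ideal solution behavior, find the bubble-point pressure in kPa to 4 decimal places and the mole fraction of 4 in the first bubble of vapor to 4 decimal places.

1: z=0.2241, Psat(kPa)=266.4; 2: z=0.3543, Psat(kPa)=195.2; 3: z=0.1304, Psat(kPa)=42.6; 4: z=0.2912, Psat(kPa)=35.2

At the bubble point ψ → 0, so ΣzᵢKᵢ = 1 with Kᵢ = Pᵢˢᵃᵗ/P ⇒ P = ΣzᵢPᵢˢᵃᵗ.
P = 0.2241·266.4 + 0.3543·195.2 + 0.1304·42.6 + 0.2912·35.2 = 144.6649 kPa
yᵢ = zᵢPᵢˢᵃᵗ/P ⇒ y_4 = 0.2912·35.2/144.6649 = 0.0709

Pbub = 144.6649 kPa, y_4 = 0.0709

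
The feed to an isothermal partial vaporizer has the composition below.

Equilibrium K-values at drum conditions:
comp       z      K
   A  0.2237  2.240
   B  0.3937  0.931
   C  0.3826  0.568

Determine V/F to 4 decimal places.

Rachford–Rice: g(V/F) = Σ zᵢ(Kᵢ−1)/(1+V/F(Kᵢ−1)) = 0.
Check two-phase: ΣzᵢKᵢ = 1.0849 > 1 and Σzᵢ/Kᵢ = 1.1963 > 1, so g(0) = 0.0849 > 0 and g(1) = -0.1963 < 0.
Iterate (Newton) starting at V/F = 0.33:
  V/F = 0.3300: g = -0.02372, g' = -0.2723 → V/F = 0.2429
  V/F = 0.2429: g = 0.00090, g' = -0.2942 → V/F = 0.2459
Converged at V/F = 0.2459.

V/F = 0.2459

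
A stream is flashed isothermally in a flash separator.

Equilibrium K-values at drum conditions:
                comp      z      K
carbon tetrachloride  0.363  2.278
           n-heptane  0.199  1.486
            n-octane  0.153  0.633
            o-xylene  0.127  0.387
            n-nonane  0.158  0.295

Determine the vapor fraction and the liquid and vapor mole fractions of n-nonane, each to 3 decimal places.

ψ = 0.514, x_n-nonane = 0.248, y_n-nonane = 0.073

Material balance + equilibrium reduce to Σ zᵢ(Kᵢ−1)/(1+ψ(Kᵢ−1)) = 0.
Feasibility: ΣzᵢKᵢ = 1.315, Σzᵢ/Kᵢ = 1.399 — both > 1, two phases present.
Iterate (Newton) starting at ψ = 0.5:
  ψ = 0.500: g = 0.0078, g' = -0.569 → ψ = 0.514
Converged at ψ = 0.514.
Compositions from xᵢ = zᵢ/(1+ψ(Kᵢ−1)), yᵢ = Kᵢxᵢ:
  carbon tetrachloride: x = 0.219, y = 0.499
  n-heptane: x = 0.159, y = 0.237
  n-octane: x = 0.189, y = 0.119
  o-xylene: x = 0.185, y = 0.072
  n-nonane: x = 0.248, y = 0.073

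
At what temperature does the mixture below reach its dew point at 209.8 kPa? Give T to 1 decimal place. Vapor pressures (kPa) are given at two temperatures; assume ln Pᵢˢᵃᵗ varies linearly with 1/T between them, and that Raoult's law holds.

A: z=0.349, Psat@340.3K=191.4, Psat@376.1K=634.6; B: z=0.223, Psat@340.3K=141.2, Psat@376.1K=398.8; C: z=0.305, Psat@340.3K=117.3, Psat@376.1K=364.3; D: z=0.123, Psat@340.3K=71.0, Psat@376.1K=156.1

T = 356.0 K

Dew-point temperature: Σzᵢ·P/Pᵢˢᵃᵗ(T) = 1. Interpolate ln Pᵢˢᵃᵗ = aᵢ + bᵢ/T.
  T = 340.3 K: ΣzᵢP/Pᵢˢᵃᵗ = 1.6229
  T = 376.1 K: ΣzᵢP/Pᵢˢᵃᵗ = 0.5737
  T = 358.2 K: ΣzᵢP/Pᵢˢᵃᵗ = 0.9373
  T = 349.2 K: ΣzᵢP/Pᵢˢᵃᵗ = 1.2255
  T = 353.7 K: ΣzᵢP/Pᵢˢᵃᵗ = 1.0697
  T = 355.9 K: ΣzᵢP/Pᵢˢᵃᵗ = 1.0023
Interpolating between 355.9 K and 358.2 K gives T ≈ 356.0 K.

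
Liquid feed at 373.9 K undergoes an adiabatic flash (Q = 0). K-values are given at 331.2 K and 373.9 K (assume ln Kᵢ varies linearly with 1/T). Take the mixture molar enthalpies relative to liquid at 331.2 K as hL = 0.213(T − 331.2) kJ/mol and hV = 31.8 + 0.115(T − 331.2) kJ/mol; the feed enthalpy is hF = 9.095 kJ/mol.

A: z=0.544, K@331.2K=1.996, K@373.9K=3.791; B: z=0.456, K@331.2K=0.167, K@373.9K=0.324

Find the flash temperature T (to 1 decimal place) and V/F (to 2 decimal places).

Adiabatic flash: solve Rachford–Rice at each trial T, then check hF = ψ·hV(T) + (1−ψ)·hL(T).
  T = 331.2 K: K = (1.996, 0.167), RR gives ψ = 0.195, H_out = 6.208 kJ/mol
  T = 373.9 K: K = (3.791, 0.324), RR gives ψ = 0.641, H_out = 26.806 kJ/mol
  T = 352.5 K: K = (2.803, 0.237), RR gives ψ = 0.460, H_out = 18.209 kJ/mol
  T = 341.9 K: K = (2.380, 0.200), RR gives ψ = 0.350, H_out = 13.033 kJ/mol
  T = 336.5 K: K = (2.181, 0.183), RR gives ψ = 0.280, H_out = 9.875 kJ/mol
  T = 333.9 K: K = (2.089, 0.175), RR gives ψ = 0.241, H_out = 8.162 kJ/mol
  T = 335.2 K: K = (2.134, 0.179), RR gives ψ = 0.261, H_out = 9.037 kJ/mol
Linear interpolation between T = 335.2 (H_out = 9.037) and T = 336.5 (H_out = 9.875) on hF = 9.095 gives T ≈ 335.3 K, at which ψ = 0.26.

T = 335.3 K, V/F = 0.26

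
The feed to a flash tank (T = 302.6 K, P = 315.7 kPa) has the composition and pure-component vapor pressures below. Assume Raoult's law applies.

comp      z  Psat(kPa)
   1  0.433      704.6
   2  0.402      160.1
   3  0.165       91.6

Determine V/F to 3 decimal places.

Raoult's law: Kᵢ = Pᵢˢᵃᵗ/P = Pᵢˢᵃᵗ/315.7.
  K_1 = 704.6/315.7 = 2.23187, K_2 = 160.1/315.7 = 0.50713, K_3 = 91.6/315.7 = 0.29015
Material balance + equilibrium reduce to Σ zᵢ(Kᵢ−1)/(1+V/F(Kᵢ−1)) = 0.
g(0) = ΣzᵢKᵢ − 1 = 0.218 and g(1) = 1 − Σzᵢ/Kᵢ = -0.555, so a root lies in (0, 1).
Newton–Raphson from V/F = 0.43:
  V/F = 0.430: g = -0.0713, g' = -0.610 → V/F = 0.313
Converged at V/F = 0.313.

V/F = 0.313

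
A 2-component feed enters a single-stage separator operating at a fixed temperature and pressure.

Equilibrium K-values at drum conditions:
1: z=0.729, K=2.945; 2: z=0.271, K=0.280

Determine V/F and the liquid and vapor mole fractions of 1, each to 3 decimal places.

V/F = 0.873, x_1 = 0.270, y_1 = 0.796

Material balance + equilibrium reduce to Σ zᵢ(Kᵢ−1)/(1+V/F(Kᵢ−1)) = 0.
Check two-phase: ΣzᵢKᵢ = 2.223 > 1 and Σzᵢ/Kᵢ = 1.215 > 1, so g(0) = 1.223 > 0 and g(1) = -0.215 < 0.
Newton–Raphson from V/F = 0.5:
  V/F = 0.500: g = 0.4140, g' = -1.052 → V/F = 0.894
  V/F = 0.894: g = -0.0293, g' = -1.472 → V/F = 0.874
  V/F = 0.874: g = -0.0007, g' = -1.400 → V/F = 0.873
Converged at V/F = 0.873.
Compositions from xᵢ = zᵢ/(1+V/F(Kᵢ−1)), yᵢ = Kᵢxᵢ:
  1: x = 0.270, y = 0.796
  2: x = 0.730, y = 0.204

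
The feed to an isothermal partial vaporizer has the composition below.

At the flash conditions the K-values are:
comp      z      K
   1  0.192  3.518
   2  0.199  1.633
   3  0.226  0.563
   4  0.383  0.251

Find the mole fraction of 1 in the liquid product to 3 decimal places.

Rachford–Rice: g(V/F) = Σ zᵢ(Kᵢ−1)/(1+V/F(Kᵢ−1)) = 0.
Check two-phase: ΣzᵢKᵢ = 1.224 > 1 and Σzᵢ/Kᵢ = 2.104 > 1, so g(0) = 0.224 > 0 and g(1) = -1.104 < 0.
Newton iteration, V/F⁰ = 0.37:
  V/F = 0.370: g = -0.1623, g' = -0.851 → V/F = 0.179
  V/F = 0.179: g = 0.0077, g' = -0.980 → V/F = 0.187
Converged at V/F = 0.187.
Compositions from xᵢ = zᵢ/(1+V/F(Kᵢ−1)), yᵢ = Kᵢxᵢ:
  1: x = 0.130, y = 0.459
  2: x = 0.178, y = 0.291
  3: x = 0.246, y = 0.139
  4: x = 0.445, y = 0.112

x_1 = 0.130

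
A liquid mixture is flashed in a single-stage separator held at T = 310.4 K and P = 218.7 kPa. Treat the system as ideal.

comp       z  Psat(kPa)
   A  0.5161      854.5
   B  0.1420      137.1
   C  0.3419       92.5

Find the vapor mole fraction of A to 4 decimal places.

y_A = 0.6005

Raoult's law: Kᵢ = Pᵢˢᵃᵗ/P = Pᵢˢᵃᵗ/218.7.
  K_A = 854.5/218.7 = 3.907179, K_B = 137.1/218.7 = 0.626886, K_C = 92.5/218.7 = 0.422954
Rachford–Rice: g(β) = Σ zᵢ(Kᵢ−1)/(1+β(Kᵢ−1)) = 0.
g(0) = ΣzᵢKᵢ − 1 = 1.2501 and g(1) = 1 − Σzᵢ/Kᵢ = -0.1670, so a root lies in (0, 1).
Newton iteration, β⁰ = 0.61:
  β = 0.6100: g = 0.16794, g' = -0.8714 → β = 0.8027
  β = 0.8027: g = 0.00689, g' = -0.8279 → β = 0.8111
Converged at β = 0.8110.
Compositions from xᵢ = zᵢ/(1+β(Kᵢ−1)), yᵢ = Kᵢxᵢ:
  A: x = 0.1537, y = 0.6005
  B: x = 0.2036, y = 0.1276
  C: x = 0.6427, y = 0.2718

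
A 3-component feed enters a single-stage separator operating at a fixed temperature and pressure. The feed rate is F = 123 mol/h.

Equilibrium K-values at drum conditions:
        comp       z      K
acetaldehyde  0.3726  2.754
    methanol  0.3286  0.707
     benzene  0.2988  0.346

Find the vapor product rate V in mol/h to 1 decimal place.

Iterate (Newton) starting at ψ = 0.35:
  ψ = 0.3500: g = 0.04424, g' = -0.6901 → ψ = 0.4141
  ψ = 0.4141: g = 0.00100, g' = -0.6615 → ψ = 0.4156
Converged at ψ = 0.4156.
Then V = ψ·F = 0.4156·123 = 51.1 mol/h and L = F − V = 71.9 mol/h.

V = 51.1 mol/h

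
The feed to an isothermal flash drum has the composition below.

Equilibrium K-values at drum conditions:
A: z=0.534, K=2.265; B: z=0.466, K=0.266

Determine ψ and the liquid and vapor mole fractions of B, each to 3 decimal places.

Rachford–Rice: g(ψ) = Σ zᵢ(Kᵢ−1)/(1+ψ(Kᵢ−1)) = 0.
Check two-phase: ΣzᵢKᵢ = 1.333 > 1 and Σzᵢ/Kᵢ = 1.988 > 1, so g(0) = 0.333 > 0 and g(1) = -0.988 < 0.
Binary case is linear: z₁(K₁−1)(1+ψ(K₂−1)) + z₂(K₂−1)(1+ψ(K₁−1)) = 0
⇒ ψ = [z₁(K₁−1)+z₂(K₂−1)] / [−(K₁−1)(K₂−1)] = 0.3335/0.9285 = 0.359
Compositions from xᵢ = zᵢ/(1+ψ(Kᵢ−1)), yᵢ = Kᵢxᵢ:
  A: x = 0.367, y = 0.832
  B: x = 0.633, y = 0.168

ψ = 0.359, x_B = 0.633, y_B = 0.168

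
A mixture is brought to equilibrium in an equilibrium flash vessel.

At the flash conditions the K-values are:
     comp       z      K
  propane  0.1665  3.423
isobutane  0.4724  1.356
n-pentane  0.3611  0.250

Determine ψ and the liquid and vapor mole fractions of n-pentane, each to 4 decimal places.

ψ = 0.3509, x_n-pentane = 0.4901, y_n-pentane = 0.1225

Rachford–Rice: g(ψ) = Σ zᵢ(Kᵢ−1)/(1+ψ(Kᵢ−1)) = 0.
Feasibility: ΣzᵢKᵢ = 1.3008, Σzᵢ/Kᵢ = 1.8414 — both > 1, two phases present.
Newton–Raphson from ψ = 0.5:
  ψ = 0.5000: g = -0.10813, g' = -0.7630 → ψ = 0.3583
  ψ = 0.3583: g = -0.00523, g' = -0.7070 → ψ = 0.3509
Converged at ψ = 0.3509.
Compositions from xᵢ = zᵢ/(1+ψ(Kᵢ−1)), yᵢ = Kᵢxᵢ:
  propane: x = 0.0900, y = 0.3080
  isobutane: x = 0.4199, y = 0.5694
  n-pentane: x = 0.4901, y = 0.1225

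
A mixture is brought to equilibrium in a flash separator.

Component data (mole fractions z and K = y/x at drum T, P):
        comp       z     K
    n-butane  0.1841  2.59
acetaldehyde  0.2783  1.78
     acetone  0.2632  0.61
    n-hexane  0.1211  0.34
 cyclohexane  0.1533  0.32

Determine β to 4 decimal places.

Iterate (Newton) starting at β = 0.5:
  β = 0.5000: g = -0.08551, g' = -0.5741 → β = 0.3511
  β = 0.3511: g = -0.00162, g' = -0.5615 → β = 0.3482
Converged at β = 0.3482.

β = 0.3482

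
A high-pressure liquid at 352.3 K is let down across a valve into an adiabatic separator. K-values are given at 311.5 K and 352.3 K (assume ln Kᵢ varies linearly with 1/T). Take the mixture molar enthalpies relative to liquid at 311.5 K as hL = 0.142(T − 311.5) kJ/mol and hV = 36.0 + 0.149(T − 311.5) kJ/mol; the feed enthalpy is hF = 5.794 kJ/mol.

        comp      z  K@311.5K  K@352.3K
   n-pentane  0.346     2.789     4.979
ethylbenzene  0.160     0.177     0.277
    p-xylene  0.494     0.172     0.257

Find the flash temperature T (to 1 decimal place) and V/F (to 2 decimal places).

T = 319.9 K, V/F = 0.13

Adiabatic flash: solve Rachford–Rice at each trial T, then check hF = ψ·hV(T) + (1−ψ)·hL(T).
  T = 311.5 K: K = (2.789, 0.177, 0.172), RR gives ψ = 0.053, H_out = 1.905 kJ/mol
  T = 352.3 K: K = (4.979, 0.277, 0.257), RR gives ψ = 0.304, H_out = 16.838 kJ/mol
  T = 331.9 K: K = (3.793, 0.224, 0.213), RR gives ψ = 0.207, H_out = 10.380 kJ/mol
  T = 321.7 K: K = (3.269, 0.200, 0.192), RR gives ψ = 0.141, H_out = 6.534 kJ/mol
  T = 316.6 K: K = (3.023, 0.188, 0.182), RR gives ψ = 0.100, H_out = 4.345 kJ/mol
  T = 319.1 K: K = (3.142, 0.194, 0.187), RR gives ψ = 0.121, H_out = 5.445 kJ/mol
  T = 320.4 K: K = (3.205, 0.197, 0.189), RR gives ψ = 0.131, H_out = 5.996 kJ/mol
Linear interpolation between T = 319.1 (H_out = 5.445) and T = 320.4 (H_out = 5.996) on hF = 5.794 gives T ≈ 319.9 K, at which ψ = 0.13.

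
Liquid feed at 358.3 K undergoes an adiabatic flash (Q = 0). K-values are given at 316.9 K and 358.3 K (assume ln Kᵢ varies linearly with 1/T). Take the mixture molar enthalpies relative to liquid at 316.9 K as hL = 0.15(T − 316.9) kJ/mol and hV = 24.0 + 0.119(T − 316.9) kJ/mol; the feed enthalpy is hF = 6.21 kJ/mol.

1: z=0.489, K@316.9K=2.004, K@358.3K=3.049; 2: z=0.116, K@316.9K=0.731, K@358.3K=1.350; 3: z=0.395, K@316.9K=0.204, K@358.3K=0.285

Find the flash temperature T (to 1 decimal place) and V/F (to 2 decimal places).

Adiabatic flash: solve Rachford–Rice at each trial T, then check hF = ψ·hV(T) + (1−ψ)·hL(T).
  T = 316.9 K: K = (2.004, 0.731, 0.204), RR gives ψ = 0.203, H_out = 4.866 kJ/mol
  T = 358.3 K: K = (3.049, 1.350, 0.285), RR gives ψ = 0.589, H_out = 19.585 kJ/mol
  T = 337.6 K: K = (2.504, 1.012, 0.244), RR gives ψ = 0.436, H_out = 13.284 kJ/mol
  T = 327.2 K: K = (2.247, 0.864, 0.223), RR gives ψ = 0.334, H_out = 9.447 kJ/mol
  T = 322.0 K: K = (2.123, 0.795, 0.214), RR gives ψ = 0.272, H_out = 7.257 kJ/mol
  T = 319.4 K: K = (2.062, 0.762, 0.209), RR gives ψ = 0.238, H_out = 6.072 kJ/mol
  T = 320.7 K: K = (2.092, 0.778, 0.211), RR gives ψ = 0.256, H_out = 6.673 kJ/mol
Linear interpolation between T = 319.4 (H_out = 6.072) and T = 320.7 (H_out = 6.673) on hF = 6.21 gives T ≈ 319.7 K, at which ψ = 0.24.

T = 319.7 K, V/F = 0.24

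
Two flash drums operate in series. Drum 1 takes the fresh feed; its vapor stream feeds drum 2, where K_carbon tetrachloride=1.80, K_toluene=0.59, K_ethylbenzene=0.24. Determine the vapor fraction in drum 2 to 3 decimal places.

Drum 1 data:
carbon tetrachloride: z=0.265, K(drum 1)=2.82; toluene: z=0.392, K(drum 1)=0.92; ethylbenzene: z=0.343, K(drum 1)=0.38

V/F (drum 2) = 0.219

Drum 1:
Let ψ₁ = V/F and solve Σ zᵢ(Kᵢ−1)/(1+ψ₁(Kᵢ−1)) = 0.
Feasibility: ΣzᵢKᵢ = 1.238, Σzᵢ/Kᵢ = 1.423 — both > 1, two phases present.
Newton–Raphson from ψ₁ = 0.33:
  ψ₁ = 0.330: g = 0.0018, g' = -0.554 → ψ₁ = 0.333
Converged at ψ₁ = 0.333.
Drum-1 compositions:
  carbon tetrachloride: x = 0.165, y = 0.465
  toluene: x = 0.403, y = 0.371
  ethylbenzene: x = 0.432, y = 0.164
Drum-2 feed = drum-1 vapor: z₂ = (0.4652, 0.3705, 0.1643).
Drum 2:
Rachford–Rice: g(ψ₂) = Σ zᵢ(Kᵢ−1)/(1+ψ₂(Kᵢ−1)) = 0.
Check two-phase: ΣzᵢKᵢ = 1.095 > 1 and Σzᵢ/Kᵢ = 1.571 > 1, so g(0) = 0.095 > 0 and g(1) = -0.571 < 0.
Newton iteration, ψ₂⁰ = 0.5:
  ψ₂ = 0.500: g = -0.1266, g' = -0.497 → ψ₂ = 0.245
  ψ₂ = 0.245: g = -0.0113, g' = -0.428 → ψ₂ = 0.219
Converged at ψ₂ = 0.219.
  carbon tetrachloride: x = 0.396, y = 0.713
  toluene: x = 0.407, y = 0.240
  ethylbenzene: x = 0.197, y = 0.047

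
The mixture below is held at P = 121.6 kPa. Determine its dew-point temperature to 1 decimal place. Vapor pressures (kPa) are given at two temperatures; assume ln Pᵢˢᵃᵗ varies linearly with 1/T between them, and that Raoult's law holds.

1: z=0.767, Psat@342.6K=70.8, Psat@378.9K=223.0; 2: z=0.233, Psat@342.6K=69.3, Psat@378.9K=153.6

Dew-point temperature: Σzᵢ·P/Pᵢˢᵃᵗ(T) = 1. Interpolate ln Pᵢˢᵃᵗ = aᵢ + bᵢ/T.
  T = 342.6 K: ΣzᵢP/Pᵢˢᵃᵗ = 1.7262
  T = 378.9 K: ΣzᵢP/Pᵢˢᵃᵗ = 0.6027
  T = 360.8 K: ΣzᵢP/Pᵢˢᵃᵗ = 0.9889
  T = 351.7 K: ΣzᵢP/Pᵢˢᵃᵗ = 1.2961
  T = 356.2 K: ΣzᵢP/Pᵢˢᵃᵗ = 1.1316
  T = 358.5 K: ΣzᵢP/Pᵢˢᵃᵗ = 1.0573
Interpolating between 358.5 K and 360.8 K gives T ≈ 360.4 K.

T = 360.4 K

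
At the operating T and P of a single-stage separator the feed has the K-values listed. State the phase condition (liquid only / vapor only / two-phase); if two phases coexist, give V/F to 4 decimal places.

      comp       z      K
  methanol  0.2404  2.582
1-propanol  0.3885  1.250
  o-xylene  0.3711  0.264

ΣzᵢKᵢ = 1.2043; Σzᵢ/Kᵢ = 1.8096.
Both exceed 1, so a two-phase solution exists.
Iterate (Newton) starting at ψ = 0.66:
  ψ = 0.6600: g = -0.26171, g' = -0.9221 → ψ = 0.3762
  ψ = 0.3762: g = -0.05050, g' = -0.6412 → ψ = 0.2974
  ψ = 0.2974: g = -0.00064, g' = -0.6288 → ψ = 0.2964
Converged at ψ = 0.2964.

two-phase, V/F = 0.2964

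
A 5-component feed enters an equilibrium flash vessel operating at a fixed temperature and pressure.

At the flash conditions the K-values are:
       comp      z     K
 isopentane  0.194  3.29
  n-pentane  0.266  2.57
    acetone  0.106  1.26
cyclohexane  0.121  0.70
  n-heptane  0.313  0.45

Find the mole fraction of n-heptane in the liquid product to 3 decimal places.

Rachford–Rice: g(ψ) = Σ zᵢ(Kᵢ−1)/(1+ψ(Kᵢ−1)) = 0.
g(0) = ΣzᵢKᵢ − 1 = 0.681 and g(1) = 1 − Σzᵢ/Kᵢ = -0.115, so a root lies in (0, 1).
Newton–Raphson from ψ = 0.5:
  ψ = 0.500: g = 0.1853, g' = -0.628 → ψ = 0.795
  ψ = 0.795: g = 0.0124, g' = -0.580 → ψ = 0.817
Converged at ψ = 0.817.
Compositions from xᵢ = zᵢ/(1+ψ(Kᵢ−1)), yᵢ = Kᵢxᵢ:
  isopentane: x = 0.068, y = 0.222
  n-pentane: x = 0.117, y = 0.300
  acetone: x = 0.087, y = 0.110
  cyclohexane: x = 0.160, y = 0.112
  n-heptane: x = 0.568, y = 0.256

x_n-heptane = 0.568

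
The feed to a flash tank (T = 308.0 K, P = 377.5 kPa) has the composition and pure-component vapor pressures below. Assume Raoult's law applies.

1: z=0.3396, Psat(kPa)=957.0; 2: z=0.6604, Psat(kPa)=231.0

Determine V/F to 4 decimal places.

Raoult's law: Kᵢ = Pᵢˢᵃᵗ/P = Pᵢˢᵃᵗ/377.5.
  K_1 = 957.0/377.5 = 2.535099, K_2 = 231.0/377.5 = 0.611921
Material balance + equilibrium reduce to Σ zᵢ(Kᵢ−1)/(1+V/F(Kᵢ−1)) = 0.
g(0) = ΣzᵢKᵢ − 1 = 0.2650 and g(1) = 1 − Σzᵢ/Kᵢ = -0.2132, so a root lies in (0, 1).
Newton–Raphson from V/F = 0.5:
  V/F = 0.5000: g = -0.02305, g' = -0.4093 → V/F = 0.4437
  V/F = 0.4437: g = 0.00051, g' = -0.4283 → V/F = 0.4449
Converged at V/F = 0.4449.

V/F = 0.4449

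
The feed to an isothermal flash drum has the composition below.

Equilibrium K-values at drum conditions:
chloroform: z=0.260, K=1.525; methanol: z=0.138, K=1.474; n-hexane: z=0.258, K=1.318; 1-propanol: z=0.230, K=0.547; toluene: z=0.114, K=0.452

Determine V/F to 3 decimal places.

V/F = 0.548

Iterate (Newton) starting at V/F = 0.5:
  V/F = 0.500: g = 0.0110, g' = -0.228 → V/F = 0.548
Converged at V/F = 0.548.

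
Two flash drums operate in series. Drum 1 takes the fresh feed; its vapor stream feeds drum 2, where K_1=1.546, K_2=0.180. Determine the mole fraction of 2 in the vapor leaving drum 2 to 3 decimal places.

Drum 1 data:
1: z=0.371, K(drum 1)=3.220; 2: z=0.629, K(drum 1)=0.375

y_2 (drum 2) = 0.072

Drum 1:
Material balance + equilibrium reduce to Σ zᵢ(Kᵢ−1)/(1+ψ₁(Kᵢ−1)) = 0.
Feasibility: ΣzᵢKᵢ = 1.430, Σzᵢ/Kᵢ = 1.793 — both > 1, two phases present.
Binary case is linear: z₁(K₁−1)(1+ψ₁(K₂−1)) + z₂(K₂−1)(1+ψ₁(K₁−1)) = 0
⇒ ψ₁ = [z₁(K₁−1)+z₂(K₂−1)] / [−(K₁−1)(K₂−1)] = 0.4305/1.3875 = 0.310
Drum-1 compositions:
  1: x = 0.220, y = 0.707
  2: x = 0.780, y = 0.293
Drum-2 feed = drum-1 vapor: z₂ = (0.7074, 0.2926).
Drum 2:
Material balance + equilibrium reduce to Σ zᵢ(Kᵢ−1)/(1+ψ₂(Kᵢ−1)) = 0.
Feasibility: ΣzᵢKᵢ = 1.146, Σzᵢ/Kᵢ = 2.083 — both > 1, two phases present.
Binary case is linear: z₁(K₁−1)(1+ψ₂(K₂−1)) + z₂(K₂−1)(1+ψ₂(K₁−1)) = 0
⇒ ψ₂ = [z₁(K₁−1)+z₂(K₂−1)] / [−(K₁−1)(K₂−1)] = 0.1463/0.4477 = 0.327
  1: x = 0.600, y = 0.928
  2: x = 0.400, y = 0.072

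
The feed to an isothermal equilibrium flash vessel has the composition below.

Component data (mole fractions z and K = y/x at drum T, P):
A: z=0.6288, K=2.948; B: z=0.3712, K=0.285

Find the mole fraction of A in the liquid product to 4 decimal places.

x_A = 0.2685

Rachford–Rice: g(V/F) = Σ zᵢ(Kᵢ−1)/(1+V/F(Kᵢ−1)) = 0.
Check two-phase: ΣzᵢKᵢ = 1.9595 > 1 and Σzᵢ/Kᵢ = 1.5158 > 1, so g(0) = 0.9595 > 0 and g(1) = -0.5158 < 0.
Newton–Raphson from V/F = 0.42:
  V/F = 0.4200: g = 0.29439, g' = -1.1094 → V/F = 0.6854
  V/F = 0.6854: g = 0.00413, g' = -1.1673 → V/F = 0.6889
Converged at V/F = 0.6889.
Compositions from xᵢ = zᵢ/(1+V/F(Kᵢ−1)), yᵢ = Kᵢxᵢ:
  A: x = 0.2685, y = 0.7915
  B: x = 0.7315, y = 0.2085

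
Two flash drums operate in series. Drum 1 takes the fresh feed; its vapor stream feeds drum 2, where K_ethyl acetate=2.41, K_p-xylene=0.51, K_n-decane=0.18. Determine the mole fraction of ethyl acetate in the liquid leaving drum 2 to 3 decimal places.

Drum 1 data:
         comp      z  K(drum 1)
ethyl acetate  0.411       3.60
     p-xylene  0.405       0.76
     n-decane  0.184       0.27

x_ethyl acetate (drum 2) = 0.291

Drum 1:
Let ψ₁ = V/F and solve Σ zᵢ(Kᵢ−1)/(1+ψ₁(Kᵢ−1)) = 0.
Feasibility: ΣzᵢKᵢ = 1.837, Σzᵢ/Kᵢ = 1.329 — both > 1, two phases present.
Iterate (Newton) starting at ψ₁ = 0.5:
  ψ₁ = 0.500: g = 0.1426, g' = -0.799 → ψ₁ = 0.679
  ψ₁ = 0.679: g = 0.0043, g' = -0.782 → ψ₁ = 0.684
Converged at ψ₁ = 0.684.
Drum-1 compositions:
  ethyl acetate: x = 0.148, y = 0.533
  p-xylene: x = 0.485, y = 0.368
  n-decane: x = 0.368, y = 0.099
Drum-2 feed = drum-1 vapor: z₂ = (0.5325, 0.3683, 0.0992).
Drum 2:
Iterate (Newton) starting at ψ₂ = 0.5:
  ψ₂ = 0.500: g = 0.0635, g' = -0.711 → ψ₂ = 0.589
  ψ₂ = 0.589: g = -0.0010, g' = -0.740 → ψ₂ = 0.588
Converged at ψ₂ = 0.588.
  ethyl acetate: x = 0.291, y = 0.702
  p-xylene: x = 0.517, y = 0.264
  n-decane: x = 0.192, y = 0.034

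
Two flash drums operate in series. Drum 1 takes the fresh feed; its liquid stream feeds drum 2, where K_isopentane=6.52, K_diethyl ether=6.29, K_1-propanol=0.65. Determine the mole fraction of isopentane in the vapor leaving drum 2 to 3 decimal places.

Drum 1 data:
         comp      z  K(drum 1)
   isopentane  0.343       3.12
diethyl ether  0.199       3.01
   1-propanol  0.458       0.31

y_isopentane (drum 2) = 0.244

Drum 1:
Material balance + equilibrium reduce to Σ zᵢ(Kᵢ−1)/(1+ψ₁(Kᵢ−1)) = 0.
Feasibility: ΣzᵢKᵢ = 1.811, Σzᵢ/Kᵢ = 1.653 — both > 1, two phases present.
Iterate (Newton) starting at ψ₁ = 0.57:
  ψ₁ = 0.570: g = -0.0052, g' = -1.083 → ψ₁ = 0.565
Converged at ψ₁ = 0.565.
Drum-1 compositions:
  isopentane: x = 0.156, y = 0.487
  diethyl ether: x = 0.093, y = 0.280
  1-propanol: x = 0.751, y = 0.233
Drum-2 feed = drum-1 liquid: z₂ = (0.1560, 0.0932, 0.7508).
Drum 2:
Newton iteration, ψ₂⁰ = 0.34:
  ψ₂ = 0.340: g = 0.1772, g' = -1.026 → ψ₂ = 0.513
  ψ₂ = 0.513: g = 0.0374, g' = -0.650 → ψ₂ = 0.570
  ψ₂ = 0.570: g = 0.0021, g' = -0.582 → ψ₂ = 0.574
Converged at ψ₂ = 0.574.
  isopentane: x = 0.037, y = 0.244
  diethyl ether: x = 0.023, y = 0.145
  1-propanol: x = 0.939, y = 0.611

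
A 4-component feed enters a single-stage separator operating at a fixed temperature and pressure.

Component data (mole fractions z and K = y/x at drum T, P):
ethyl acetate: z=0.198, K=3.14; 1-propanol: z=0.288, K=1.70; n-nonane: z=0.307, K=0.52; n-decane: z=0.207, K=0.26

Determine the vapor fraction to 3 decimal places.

ψ = 0.379

Newton–Raphson from ψ = 0.5:
  ψ = 0.500: g = -0.0830, g' = -0.697 → ψ = 0.381
  ψ = 0.381: g = -0.0010, g' = -0.689 → ψ = 0.379
Converged at ψ = 0.379.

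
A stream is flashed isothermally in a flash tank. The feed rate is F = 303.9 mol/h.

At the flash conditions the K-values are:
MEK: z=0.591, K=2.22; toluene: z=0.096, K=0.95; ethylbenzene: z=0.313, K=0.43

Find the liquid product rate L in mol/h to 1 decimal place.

Newton iteration, ψ⁰ = 0.56:
  ψ = 0.560: g = 0.1614, g' = -0.530 → ψ = 0.864
  ψ = 0.864: g = -0.0058, g' = -0.604 → ψ = 0.855
Converged at ψ = 0.855.
Then V = ψ·F = 0.8548·303.9 = 259.8 mol/h and L = F − V = 44.1 mol/h.

L = 44.1 mol/h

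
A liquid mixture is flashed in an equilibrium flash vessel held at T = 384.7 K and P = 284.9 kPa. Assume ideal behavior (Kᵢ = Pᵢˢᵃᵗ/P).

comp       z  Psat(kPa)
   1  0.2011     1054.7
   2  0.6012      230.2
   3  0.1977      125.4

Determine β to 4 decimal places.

Raoult's law: Kᵢ = Pᵢˢᵃᵗ/P = Pᵢˢᵃᵗ/284.9.
  K_1 = 1054.7/284.9 = 3.702001, K_2 = 230.2/284.9 = 0.808003, K_3 = 125.4/284.9 = 0.440154
Newton iteration, β⁰ = 0.5:
  β = 0.5000: g = -0.05027, g' = -0.4123 → β = 0.3781
  β = 0.3781: g = 0.00393, g' = -0.4847 → β = 0.3862
Converged at β = 0.3862.

β = 0.3862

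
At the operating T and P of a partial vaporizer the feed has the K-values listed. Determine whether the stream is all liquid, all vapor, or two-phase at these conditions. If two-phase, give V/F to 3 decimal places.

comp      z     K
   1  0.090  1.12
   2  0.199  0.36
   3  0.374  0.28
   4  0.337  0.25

ΣzᵢKᵢ = 0.361; Σzᵢ/Kᵢ = 3.317.
Since ΣzᵢKᵢ < 1 the mixture is below its bubble point — single liquid phase.

all liquid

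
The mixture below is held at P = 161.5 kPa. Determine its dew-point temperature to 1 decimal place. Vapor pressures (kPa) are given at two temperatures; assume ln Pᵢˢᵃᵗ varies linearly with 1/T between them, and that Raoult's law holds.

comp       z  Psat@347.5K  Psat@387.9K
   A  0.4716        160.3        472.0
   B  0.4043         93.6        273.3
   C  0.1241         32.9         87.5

Dew-point temperature: Σzᵢ·P/Pᵢˢᵃᵗ(T) = 1. Interpolate ln Pᵢˢᵃᵗ = aᵢ + bᵢ/T.
  T = 347.5 K: ΣzᵢP/Pᵢˢᵃᵗ = 1.7819
  T = 387.9 K: ΣzᵢP/Pᵢˢᵃᵗ = 0.6293
  T = 367.7 K: ΣzᵢP/Pᵢˢᵃᵗ = 1.0288
  T = 377.8 K: ΣzᵢP/Pᵢˢᵃᵗ = 0.7993
  T = 372.8 K: ΣzᵢP/Pᵢˢᵃᵗ = 0.9042
  T = 370.2 K: ΣzᵢP/Pᵢˢᵃᵗ = 0.9653
Interpolating between 367.7 K and 370.2 K gives T ≈ 368.8 K.

T = 368.8 K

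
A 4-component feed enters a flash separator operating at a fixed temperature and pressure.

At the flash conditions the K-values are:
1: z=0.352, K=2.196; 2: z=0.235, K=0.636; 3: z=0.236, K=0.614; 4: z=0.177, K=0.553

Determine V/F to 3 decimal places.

Material balance + equilibrium reduce to Σ zᵢ(Kᵢ−1)/(1+V/F(Kᵢ−1)) = 0.
Feasibility: ΣzᵢKᵢ = 1.165, Σzᵢ/Kᵢ = 1.234 — both > 1, two phases present.
Newton iteration, V/F⁰ = 0.5:
  V/F = 0.500: g = -0.0559, g' = -0.356 → V/F = 0.343
  V/F = 0.343: g = 0.0023, g' = -0.390 → V/F = 0.349
Converged at V/F = 0.349.

V/F = 0.349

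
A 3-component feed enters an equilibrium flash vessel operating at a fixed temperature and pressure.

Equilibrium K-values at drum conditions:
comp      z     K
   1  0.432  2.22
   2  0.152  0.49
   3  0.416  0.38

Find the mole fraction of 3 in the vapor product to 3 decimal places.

Iterate (Newton) starting at ψ = 0.39:
  ψ = 0.390: g = -0.0798, g' = -0.635 → ψ = 0.264
  ψ = 0.264: g = 0.0005, g' = -0.649 → ψ = 0.265
Converged at ψ = 0.265.
Compositions from xᵢ = zᵢ/(1+ψ(Kᵢ−1)), yᵢ = Kᵢxᵢ:
  1: x = 0.326, y = 0.725
  2: x = 0.176, y = 0.086
  3: x = 0.498, y = 0.189

y_3 = 0.189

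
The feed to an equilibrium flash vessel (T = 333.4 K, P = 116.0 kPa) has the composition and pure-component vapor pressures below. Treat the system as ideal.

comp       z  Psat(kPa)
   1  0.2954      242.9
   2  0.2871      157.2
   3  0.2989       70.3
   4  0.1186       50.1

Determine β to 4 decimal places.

β = 0.6702

Raoult's law: Kᵢ = Pᵢˢᵃᵗ/P = Pᵢˢᵃᵗ/116.0.
  K_1 = 242.9/116.0 = 2.093966, K_2 = 157.2/116.0 = 1.355172, K_3 = 70.3/116.0 = 0.606034, K_4 = 50.1/116.0 = 0.431897
Material balance + equilibrium reduce to Σ zᵢ(Kᵢ−1)/(1+β(Kᵢ−1)) = 0.
Check two-phase: ΣzᵢKᵢ = 1.2400 > 1 and Σzᵢ/Kᵢ = 1.1207 > 1, so g(0) = 0.2400 > 0 and g(1) = -0.1207 < 0.
Iterate (Newton) starting at β = 0.5:
  β = 0.5000: g = 0.05474, g' = -0.3205 → β = 0.6708
  β = 0.6708: g = -0.00019, g' = -0.3269 → β = 0.6702
Converged at β = 0.6702.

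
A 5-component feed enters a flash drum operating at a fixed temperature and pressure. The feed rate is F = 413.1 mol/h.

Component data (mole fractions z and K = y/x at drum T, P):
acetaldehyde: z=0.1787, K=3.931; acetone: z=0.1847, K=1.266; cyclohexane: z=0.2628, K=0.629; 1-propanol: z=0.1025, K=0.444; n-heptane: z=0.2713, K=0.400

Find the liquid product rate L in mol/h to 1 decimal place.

Rachford–Rice: g(V/F) = Σ zᵢ(Kᵢ−1)/(1+V/F(Kᵢ−1)) = 0.
g(0) = ΣzᵢKᵢ − 1 = 0.2556 and g(1) = 1 − Σzᵢ/Kᵢ = -0.5183, so a root lies in (0, 1).
Newton iteration, V/F⁰ = 0.5:
  V/F = 0.5000: g = -0.17538, g' = -0.5774 → V/F = 0.1962
  V/F = 0.1962: g = 0.02558, g' = -0.8380 → V/F = 0.2268
  V/F = 0.2268: g = 0.00090, g' = -0.7811 → V/F = 0.2279
Converged at V/F = 0.2279.
Then V = V/F·F = 0.2279·413.1 = 94.2 mol/h and L = F − V = 318.9 mol/h.

L = 318.9 mol/h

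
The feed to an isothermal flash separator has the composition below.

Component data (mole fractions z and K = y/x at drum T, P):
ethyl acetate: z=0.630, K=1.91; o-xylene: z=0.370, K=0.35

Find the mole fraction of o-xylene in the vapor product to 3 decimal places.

y_o-xylene = 0.204

Material balance + equilibrium reduce to Σ zᵢ(Kᵢ−1)/(1+V/F(Kᵢ−1)) = 0.
Check two-phase: ΣzᵢKᵢ = 1.333 > 1 and Σzᵢ/Kᵢ = 1.387 > 1, so g(0) = 0.333 > 0 and g(1) = -0.387 < 0.
Binary case is linear: z₁(K₁−1)(1+V/F(K₂−1)) + z₂(K₂−1)(1+V/F(K₁−1)) = 0
⇒ V/F = [z₁(K₁−1)+z₂(K₂−1)] / [−(K₁−1)(K₂−1)] = 0.3328/0.5915 = 0.563
Compositions from xᵢ = zᵢ/(1+V/F(Kᵢ−1)), yᵢ = Kᵢxᵢ:
  ethyl acetate: x = 0.417, y = 0.796
  o-xylene: x = 0.583, y = 0.204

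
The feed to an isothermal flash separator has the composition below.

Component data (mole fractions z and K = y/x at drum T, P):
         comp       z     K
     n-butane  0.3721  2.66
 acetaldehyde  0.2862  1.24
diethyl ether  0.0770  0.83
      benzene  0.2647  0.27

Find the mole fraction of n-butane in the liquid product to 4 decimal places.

Material balance + equilibrium reduce to Σ zᵢ(Kᵢ−1)/(1+V/F(Kᵢ−1)) = 0.
g(0) = ΣzᵢKᵢ − 1 = 0.4801 and g(1) = 1 − Σzᵢ/Kᵢ = -0.4438, so a root lies in (0, 1).
Newton iteration, V/F⁰ = 0.5:
  V/F = 0.5000: g = 0.08026, g' = -0.6718 → V/F = 0.6195
  V/F = 0.6195: g = -0.00304, g' = -0.7346 → V/F = 0.6153
Converged at V/F = 0.6153.
Compositions from xᵢ = zᵢ/(1+V/F(Kᵢ−1)), yᵢ = Kᵢxᵢ:
  n-butane: x = 0.1841, y = 0.4897
  acetaldehyde: x = 0.2494, y = 0.3092
  diethyl ether: x = 0.0860, y = 0.0714
  benzene: x = 0.4806, y = 0.1297

x_n-butane = 0.1841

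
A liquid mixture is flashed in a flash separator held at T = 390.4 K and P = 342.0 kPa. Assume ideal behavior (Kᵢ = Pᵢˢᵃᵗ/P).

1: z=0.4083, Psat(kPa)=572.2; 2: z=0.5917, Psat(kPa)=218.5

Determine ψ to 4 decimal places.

Raoult's law: Kᵢ = Pᵢˢᵃᵗ/P = Pᵢˢᵃᵗ/342.0.
  K_1 = 572.2/342.0 = 1.673099, K_2 = 218.5/342.0 = 0.638889
Material balance + equilibrium reduce to Σ zᵢ(Kᵢ−1)/(1+ψ(Kᵢ−1)) = 0.
Feasibility: ΣzᵢKᵢ = 1.0612, Σzᵢ/Kᵢ = 1.1702 — both > 1, two phases present.
Binary case is linear: z₁(K₁−1)(1+ψ(K₂−1)) + z₂(K₂−1)(1+ψ(K₁−1)) = 0
⇒ ψ = [z₁(K₁−1)+z₂(K₂−1)] / [−(K₁−1)(K₂−1)] = 0.06116/0.24306 = 0.2516

ψ = 0.2516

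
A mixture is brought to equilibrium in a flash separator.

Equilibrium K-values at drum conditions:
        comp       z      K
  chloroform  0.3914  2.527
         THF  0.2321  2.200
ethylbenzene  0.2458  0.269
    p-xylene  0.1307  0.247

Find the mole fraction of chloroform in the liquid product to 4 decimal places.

Let β = V/F and solve Σ zᵢ(Kᵢ−1)/(1+β(Kᵢ−1)) = 0.
g(0) = ΣzᵢKᵢ − 1 = 0.5981 and g(1) = 1 − Σzᵢ/Kᵢ = -0.7033, so a root lies in (0, 1).
Iterate (Newton) starting at β = 0.5:
  β = 0.5000: g = 0.07196, g' = -0.9409 → β = 0.5765
  β = 0.5765: g = -0.00196, g' = -0.9987 → β = 0.5745
Converged at β = 0.5745.
Compositions from xᵢ = zᵢ/(1+β(Kᵢ−1)), yᵢ = Kᵢxᵢ:
  chloroform: x = 0.2085, y = 0.5269
  THF: x = 0.1374, y = 0.3022
  ethylbenzene: x = 0.4238, y = 0.1140
  p-xylene: x = 0.2304, y = 0.0569

x_chloroform = 0.2085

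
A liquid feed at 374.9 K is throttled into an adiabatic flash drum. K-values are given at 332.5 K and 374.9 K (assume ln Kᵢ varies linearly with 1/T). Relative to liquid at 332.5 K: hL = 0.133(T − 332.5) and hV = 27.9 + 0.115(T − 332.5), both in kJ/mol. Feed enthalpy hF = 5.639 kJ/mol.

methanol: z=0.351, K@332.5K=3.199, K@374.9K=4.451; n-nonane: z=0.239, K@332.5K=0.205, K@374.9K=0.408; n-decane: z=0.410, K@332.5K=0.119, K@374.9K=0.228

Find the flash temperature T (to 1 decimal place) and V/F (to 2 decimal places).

Adiabatic flash: solve Rachford–Rice at each trial T, then check hF = ψ·hV(T) + (1−ψ)·hL(T).
  T = 332.5 K: K = (3.199, 0.205, 0.119), RR gives ψ = 0.118, H_out = 3.293 kJ/mol
  T = 374.9 K: K = (4.451, 0.408, 0.228), RR gives ψ = 0.307, H_out = 13.978 kJ/mol
  T = 353.7 K: K = (3.811, 0.295, 0.168), RR gives ψ = 0.216, H_out = 8.753 kJ/mol
  T = 343.1 K: K = (3.501, 0.247, 0.142), RR gives ψ = 0.169, H_out = 6.086 kJ/mol
  T = 337.8 K: K = (3.349, 0.226, 0.130), RR gives ψ = 0.144, H_out = 4.711 kJ/mol
  T = 340.5 K: K = (3.426, 0.237, 0.136), RR gives ψ = 0.157, H_out = 5.416 kJ/mol
  T = 341.8 K: K = (3.464, 0.242, 0.139), RR gives ψ = 0.163, H_out = 5.752 kJ/mol
Linear interpolation between T = 340.5 (H_out = 5.416) and T = 341.8 (H_out = 5.752) on hF = 5.639 gives T ≈ 341.4 K, at which ψ = 0.16.

T = 341.4 K, V/F = 0.16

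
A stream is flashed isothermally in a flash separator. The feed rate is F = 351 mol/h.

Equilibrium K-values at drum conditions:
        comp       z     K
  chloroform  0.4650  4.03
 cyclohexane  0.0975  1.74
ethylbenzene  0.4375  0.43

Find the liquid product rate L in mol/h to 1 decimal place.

L = 70.8 mol/h

Let β = V/F and solve Σ zᵢ(Kᵢ−1)/(1+β(Kᵢ−1)) = 0.
g(0) = ΣzᵢKᵢ − 1 = 1.2317 and g(1) = 1 − Σzᵢ/Kᵢ = -0.1889, so a root lies in (0, 1).
Iterate (Newton) starting at β = 0.66:
  β = 0.6600: g = 0.11839, g' = -0.8638 → β = 0.7971
  β = 0.7971: g = 0.00095, g' = -0.8645 → β = 0.7982
Converged at β = 0.7982.
Then V = β·F = 0.7982·351 = 280.2 mol/h and L = F − V = 70.8 mol/h.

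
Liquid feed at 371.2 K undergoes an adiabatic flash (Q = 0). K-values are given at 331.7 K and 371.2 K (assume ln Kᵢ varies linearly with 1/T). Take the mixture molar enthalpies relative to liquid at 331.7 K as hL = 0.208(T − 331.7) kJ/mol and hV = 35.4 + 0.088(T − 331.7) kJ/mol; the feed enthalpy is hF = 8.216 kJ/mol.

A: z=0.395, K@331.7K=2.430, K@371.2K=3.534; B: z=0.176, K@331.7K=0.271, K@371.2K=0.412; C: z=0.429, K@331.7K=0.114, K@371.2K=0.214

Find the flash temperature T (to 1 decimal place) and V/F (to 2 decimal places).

T = 345.9 K, V/F = 0.16

Adiabatic flash: solve Rachford–Rice at each trial T, then check hF = ψ·hV(T) + (1−ψ)·hL(T).
  T = 331.7 K: K = (2.430, 0.271, 0.114), RR gives ψ = 0.047, H_out = 1.658 kJ/mol
  T = 371.2 K: K = (3.534, 0.412, 0.214), RR gives ψ = 0.301, H_out = 17.454 kJ/mol
  T = 351.4 K: K = (2.960, 0.338, 0.159), RR gives ψ = 0.191, H_out = 10.408 kJ/mol
  T = 341.5 K: K = (2.688, 0.303, 0.135), RR gives ψ = 0.125, H_out = 6.326 kJ/mol
  T = 346.4 K: K = (2.821, 0.320, 0.147), RR gives ψ = 0.159, H_out = 8.410 kJ/mol
  T = 343.9 K: K = (2.753, 0.312, 0.141), RR gives ψ = 0.142, H_out = 7.364 kJ/mol
  T = 345.1 K: K = (2.786, 0.316, 0.143), RR gives ψ = 0.150, H_out = 7.870 kJ/mol
Linear interpolation between T = 345.1 (H_out = 7.870) and T = 346.4 (H_out = 8.410) on hF = 8.216 gives T ≈ 345.9 K, at which ψ = 0.16.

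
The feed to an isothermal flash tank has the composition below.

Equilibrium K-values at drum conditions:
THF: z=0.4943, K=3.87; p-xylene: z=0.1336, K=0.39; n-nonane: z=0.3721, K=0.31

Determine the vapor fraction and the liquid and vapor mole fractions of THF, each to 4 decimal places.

ψ = 0.5616, x_THF = 0.1893, y_THF = 0.7324

Rachford–Rice: g(ψ) = Σ zᵢ(Kᵢ−1)/(1+ψ(Kᵢ−1)) = 0.
Check two-phase: ΣzᵢKᵢ = 2.0804 > 1 and Σzᵢ/Kᵢ = 1.6706 > 1, so g(0) = 1.0804 > 0 and g(1) = -0.6706 < 0.
Newton–Raphson from ψ = 0.5:
  ψ = 0.5000: g = 0.07336, g' = -1.2025 → ψ = 0.5610
  ψ = 0.5610: g = 0.00072, g' = -1.1841 → ψ = 0.5616
Converged at ψ = 0.5616.
Compositions from xᵢ = zᵢ/(1+ψ(Kᵢ−1)), yᵢ = Kᵢxᵢ:
  THF: x = 0.1893, y = 0.7324
  p-xylene: x = 0.2032, y = 0.0793
  n-nonane: x = 0.6075, y = 0.1883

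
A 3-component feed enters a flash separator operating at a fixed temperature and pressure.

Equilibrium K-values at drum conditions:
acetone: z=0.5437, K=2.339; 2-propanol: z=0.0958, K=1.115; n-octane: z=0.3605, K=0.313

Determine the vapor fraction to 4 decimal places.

Let ψ = V/F and solve Σ zᵢ(Kᵢ−1)/(1+ψ(Kᵢ−1)) = 0.
g(0) = ΣzᵢKᵢ − 1 = 0.4914 and g(1) = 1 − Σzᵢ/Kᵢ = -0.4701, so a root lies in (0, 1).
Newton iteration, ψ⁰ = 0.34:
  ψ = 0.3400: g = 0.18772, g' = -0.7511 → ψ = 0.5899
  ψ = 0.5899: g = 0.00062, g' = -0.7864 → ψ = 0.5907
Converged at ψ = 0.5907.

ψ = 0.5907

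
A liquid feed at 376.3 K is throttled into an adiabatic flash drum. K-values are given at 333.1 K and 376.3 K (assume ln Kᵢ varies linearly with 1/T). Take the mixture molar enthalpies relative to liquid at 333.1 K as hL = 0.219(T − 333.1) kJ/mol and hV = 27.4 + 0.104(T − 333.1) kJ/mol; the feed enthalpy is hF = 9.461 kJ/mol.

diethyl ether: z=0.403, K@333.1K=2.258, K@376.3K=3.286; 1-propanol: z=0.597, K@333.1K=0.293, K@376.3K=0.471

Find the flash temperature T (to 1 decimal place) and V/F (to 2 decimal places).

T = 347.7 K, V/F = 0.24

Adiabatic flash: solve Rachford–Rice at each trial T, then check hF = ψ·hV(T) + (1−ψ)·hL(T).
  T = 333.1 K: K = (2.258, 0.293), RR gives ψ = 0.095, H_out = 2.615 kJ/mol
  T = 376.3 K: K = (3.286, 0.471), RR gives ψ = 0.501, H_out = 20.692 kJ/mol
  T = 354.7 K: K = (2.755, 0.377), RR gives ψ = 0.307, H_out = 12.371 kJ/mol
  T = 343.9 K: K = (2.502, 0.334), RR gives ψ = 0.207, H_out = 7.788 kJ/mol
  T = 349.3 K: K = (2.628, 0.355), RR gives ψ = 0.258, H_out = 10.135 kJ/mol
  T = 346.6 K: K = (2.565, 0.344), RR gives ψ = 0.233, H_out = 8.977 kJ/mol
  T = 348.0 K: K = (2.597, 0.350), RR gives ψ = 0.246, H_out = 9.581 kJ/mol
Linear interpolation between T = 346.6 (H_out = 8.977) and T = 348.0 (H_out = 9.581) on hF = 9.461 gives T ≈ 347.7 K, at which ψ = 0.24.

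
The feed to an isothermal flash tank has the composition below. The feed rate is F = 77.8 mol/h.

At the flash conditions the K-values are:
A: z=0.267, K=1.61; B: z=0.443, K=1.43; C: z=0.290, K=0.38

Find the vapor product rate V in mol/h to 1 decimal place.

V = 43.5 mol/h

Rachford–Rice: g(ψ) = Σ zᵢ(Kᵢ−1)/(1+ψ(Kᵢ−1)) = 0.
Feasibility: ΣzᵢKᵢ = 1.174, Σzᵢ/Kᵢ = 1.239 — both > 1, two phases present.
Newton–Raphson from ψ = 0.53:
  ψ = 0.530: g = 0.0104, g' = -0.358 → ψ = 0.559
Converged at ψ = 0.559.
Then V = ψ·F = 0.5586·77.8 = 43.5 mol/h and L = F − V = 34.3 mol/h.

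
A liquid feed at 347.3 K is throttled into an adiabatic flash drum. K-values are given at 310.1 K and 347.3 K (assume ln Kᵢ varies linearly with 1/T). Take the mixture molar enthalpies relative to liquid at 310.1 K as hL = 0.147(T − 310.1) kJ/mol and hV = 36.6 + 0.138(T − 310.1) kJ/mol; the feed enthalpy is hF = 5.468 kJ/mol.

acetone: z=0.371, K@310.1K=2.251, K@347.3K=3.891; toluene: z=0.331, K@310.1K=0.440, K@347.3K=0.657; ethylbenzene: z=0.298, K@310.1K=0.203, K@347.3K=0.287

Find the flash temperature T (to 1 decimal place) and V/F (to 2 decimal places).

Adiabatic flash: solve Rachford–Rice at each trial T, then check hF = ψ·hV(T) + (1−ψ)·hL(T).
  T = 310.1 K: K = (2.251, 0.440, 0.203), RR gives ψ = 0.048, H_out = 1.774 kJ/mol
  T = 347.3 K: K = (3.891, 0.657, 0.287), RR gives ψ = 0.470, H_out = 22.505 kJ/mol
  T = 328.7 K: K = (3.006, 0.544, 0.244), RR gives ψ = 0.298, H_out = 13.593 kJ/mol
  T = 319.4 K: K = (2.612, 0.491, 0.223), RR gives ψ = 0.190, H_out = 8.288 kJ/mol
  T = 314.8 K: K = (2.429, 0.465, 0.213), RR gives ψ = 0.125, H_out = 5.267 kJ/mol
  T = 317.1 K: K = (2.520, 0.478, 0.218), RR gives ψ = 0.158, H_out = 6.819 kJ/mol
Linear interpolation between T = 314.8 (H_out = 5.267) and T = 317.1 (H_out = 6.819) on hF = 5.468 gives T ≈ 315.1 K, at which ψ = 0.13.

T = 315.1 K, V/F = 0.13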